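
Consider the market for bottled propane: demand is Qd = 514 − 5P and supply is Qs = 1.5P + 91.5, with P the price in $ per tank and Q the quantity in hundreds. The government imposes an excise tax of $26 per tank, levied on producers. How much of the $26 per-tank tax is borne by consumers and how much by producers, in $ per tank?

Before the tax: set 514 − 5P = 1.5P + 91.5 → P* = $65, Q* = 189.
With the tax collected from producers, supply shifts: Qs = 1.5(P − 26) + 91.5.
Solving gives Q = 159 with consumers paying $71 and producers receiving $45 (the $26 wedge).
Burden on consumers: $6; on producers: $20. (They sum to $26.)
The less price-elastic side of the market bears the larger share of a per-unit tax.

Consumers bear $6 per tank; producers bear $20 per tank.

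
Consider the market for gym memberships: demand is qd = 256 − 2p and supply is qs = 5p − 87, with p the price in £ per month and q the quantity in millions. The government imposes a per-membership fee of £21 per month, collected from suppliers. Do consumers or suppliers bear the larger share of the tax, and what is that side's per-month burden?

Consumers bear the larger share: £15 per month.

Before the tax: set 256 − 2p = 5p − 87 → p* = £49, q* = 158.
With the tax collected from suppliers, supply shifts: qs = 5(p − 21) − 87.
Solving gives q = 128 with consumers paying £64 and suppliers receiving £43 (the £21 wedge).
Per-month burden: consumers £15, suppliers £6.
Consumers take the larger share because demand is less price-elastic here (demand slope 2 vs supply slope 5).
The less price-elastic side of the market bears the larger share of a per-unit tax.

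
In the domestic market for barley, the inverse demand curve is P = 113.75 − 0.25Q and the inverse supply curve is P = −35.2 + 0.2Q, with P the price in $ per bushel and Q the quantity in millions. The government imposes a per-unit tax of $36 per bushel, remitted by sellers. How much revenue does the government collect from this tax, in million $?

Tax revenue = $9036 million.

Inverting to Q(P) form: Qd = 455 − 4P; Qs = 5P + 176.
Without the tax, 455 − 4P = 5P + 176 gives 9P = 279, so P* = $31 and Q* = 331.
With the tax collected from sellers, supply shifts: Qs = 5(P − 36) + 176.
Solving gives Q = 251 with buyers paying $51 and sellers receiving $15 (the $36 wedge).
Revenue = t · Q = 36 · 251 = $9036.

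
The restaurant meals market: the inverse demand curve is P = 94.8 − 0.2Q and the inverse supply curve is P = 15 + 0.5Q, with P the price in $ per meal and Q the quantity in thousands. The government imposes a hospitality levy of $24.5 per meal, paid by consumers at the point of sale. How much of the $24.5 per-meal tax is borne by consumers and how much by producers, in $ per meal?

Inverting to Q(P) form: Qd = 474 − 5P; Qs = 2P − 30.
Before the tax: set 474 − 5P = 2P − 30 → P* = $72, Q* = 114.
With the tax collected from consumers, demand (in seller-price terms) shifts: Qd = 474 − 5(P + 24.5).
New equilibrium: consumers pay $79, producers receive $54.5, Q = 79. (Wedge: Pb − Ps = 24.5.)
Burden on consumers: $7; on producers: $17.5. (They sum to $24.5.)

Consumers bear $7 per meal; producers bear $17.5 per meal.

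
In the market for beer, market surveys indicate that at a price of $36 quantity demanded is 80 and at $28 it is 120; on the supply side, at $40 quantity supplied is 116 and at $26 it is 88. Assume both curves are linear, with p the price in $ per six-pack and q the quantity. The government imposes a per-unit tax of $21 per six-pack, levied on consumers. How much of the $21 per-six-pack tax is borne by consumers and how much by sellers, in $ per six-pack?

Demand slope: (120 − 80)/(28 − 36) = -5, so qd = 260 − 5p.
Supply slope: (88 − 116)/(26 − 40) = 2, so qs = 2p + 36.
Before the tax: set 260 − 5p = 2p + 36 → p* = $32, q* = 100.
With the tax collected from consumers, demand (in seller-price terms) shifts: qd = 260 − 5(p + 21).
New equilibrium: consumers pay $38, sellers receive $17, q = 70. (Wedge: pb − ps = 21.)
Burden on consumers: $6; on sellers: $15. (They sum to $21.)
The less price-elastic side of the market bears the larger share of a per-unit tax.

Consumers bear $6 per six-pack; sellers bear $15 per six-pack.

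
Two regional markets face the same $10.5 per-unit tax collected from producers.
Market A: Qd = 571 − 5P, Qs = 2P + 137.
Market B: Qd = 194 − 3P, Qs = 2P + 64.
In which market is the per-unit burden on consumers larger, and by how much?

Market A: pre-tax P* = $62, Q* = 261; post-tax Q = 246; per-unit burden on consumers = $3.
Market B: pre-tax P* = $26, Q* = 116; post-tax Q = 103.4; per-unit burden on consumers = $4.2.
Difference: $3 vs $4.2 → market B is larger by $1.2.

Market B, by $1.2.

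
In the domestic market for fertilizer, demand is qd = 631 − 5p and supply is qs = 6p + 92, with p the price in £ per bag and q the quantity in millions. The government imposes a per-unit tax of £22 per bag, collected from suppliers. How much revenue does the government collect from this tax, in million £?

Tax revenue = £7172 million.

Before the tax: set 631 − 5p = 6p + 92 → p* = £49, q* = 386.
With the tax collected from suppliers, supply shifts: qs = 6(p − 22) + 92.
New equilibrium: buyers pay £61, suppliers receive £39, q = 326. (Wedge: pb − ps = 22.)
Revenue = t · Q = 22 · 326 = £7172.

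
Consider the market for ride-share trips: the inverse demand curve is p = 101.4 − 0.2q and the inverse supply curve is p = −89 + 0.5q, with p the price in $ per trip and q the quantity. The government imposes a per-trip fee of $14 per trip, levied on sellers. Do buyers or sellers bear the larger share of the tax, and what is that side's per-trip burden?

Sellers bear the larger share: $10 per trip.

Rewrite in direct form: qd = 507 − 5p and qs = 2p + 178.
Without the tax, 507 − 5p = 2p + 178 gives 7p = 329, so p* = $47 and q* = 272.
With the tax collected from sellers, supply shifts: qs = 2(p − 14) + 178.
Solving gives q = 252 with buyers paying $51 and sellers receiving $37 (the $14 wedge).
Per-trip burden: buyers $4, sellers $10.
Sellers take the larger share because supply is less price-elastic here (demand slope 5 vs supply slope 2).
The less price-elastic side of the market bears the larger share of a per-unit tax.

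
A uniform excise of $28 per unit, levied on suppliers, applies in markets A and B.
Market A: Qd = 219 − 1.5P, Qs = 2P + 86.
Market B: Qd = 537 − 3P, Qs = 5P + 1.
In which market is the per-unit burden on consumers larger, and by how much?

Market B, by $1.5.

Market A: pre-tax P* = $38, Q* = 162; post-tax Q = 138; per-unit burden on consumers = $16.
Market B: pre-tax P* = $67, Q* = 336; post-tax Q = 283.5; per-unit burden on consumers = $17.5.
Difference: $16 vs $17.5 → market B is larger by $1.5.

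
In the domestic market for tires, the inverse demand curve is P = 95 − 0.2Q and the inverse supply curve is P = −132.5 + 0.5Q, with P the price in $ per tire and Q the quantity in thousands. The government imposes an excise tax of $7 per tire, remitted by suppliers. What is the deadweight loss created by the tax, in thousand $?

Deadweight loss = $35 thousand.

Inverting to Q(P) form: Qd = 475 − 5P; Qs = 2P + 265.
Before the tax: set 475 − 5P = 2P + 265 → P* = $30, Q* = 325.
With the tax collected from suppliers, supply shifts: Qs = 2(P − 7) + 265.
Solving gives Q = 315 with consumers paying $32 and suppliers receiving $25 (the $7 wedge).
Quantity falls by |ΔQ| = |325 − 315| = 10.
DWL = ½ · t · |ΔQ| = ½ · 7 · 10 = $35.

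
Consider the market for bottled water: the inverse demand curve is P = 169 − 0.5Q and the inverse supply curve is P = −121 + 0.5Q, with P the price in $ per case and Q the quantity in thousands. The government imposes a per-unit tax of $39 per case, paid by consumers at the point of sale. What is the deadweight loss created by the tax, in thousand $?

Deadweight loss = $760.5 thousand.

Inverting to Q(P) form: Qd = 338 − 2P; Qs = 2P + 242.
Without the tax, 338 − 2P = 2P + 242 gives 4P = 96, so P* = $24 and Q* = 290.
With the tax collected from consumers, demand (in seller-price terms) shifts: Qd = 338 − 2(P + 39).
New equilibrium: consumers pay $43.5, suppliers receive $4.5, Q = 251. (Wedge: Pb − Ps = 39.)
Quantity falls by |ΔQ| = |290 − 251| = 39.
DWL = ½ · t · |ΔQ| = ½ · 39 · 39 = $760.5.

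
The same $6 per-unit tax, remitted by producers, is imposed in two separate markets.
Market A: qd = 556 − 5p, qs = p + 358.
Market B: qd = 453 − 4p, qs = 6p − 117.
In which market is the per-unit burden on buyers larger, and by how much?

Market B, by $2.6.

Market A: pre-tax p* = $33, q* = 391; post-tax q = 386; per-unit burden on buyers = $1.
Market B: pre-tax p* = $57, q* = 225; post-tax q = 210.6; per-unit burden on buyers = $3.6.
Difference: $1 vs $3.6 → market B is larger by $2.6.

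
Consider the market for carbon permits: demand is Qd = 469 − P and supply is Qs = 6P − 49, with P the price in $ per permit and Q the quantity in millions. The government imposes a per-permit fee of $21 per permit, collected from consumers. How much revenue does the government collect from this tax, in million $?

Tax revenue = $7917 million.

Without the tax, 469 − P = 6P − 49 gives 7P = 518, so P* = $74 and Q* = 395.
With the tax collected from consumers, demand (in seller-price terms) shifts: Qd = 469 − (P + 21).
New equilibrium: consumers pay $92, suppliers receive $71, Q = 377. (Wedge: Pb − Ps = 21.)
Revenue = t · Q = 21 · 377 = $7917.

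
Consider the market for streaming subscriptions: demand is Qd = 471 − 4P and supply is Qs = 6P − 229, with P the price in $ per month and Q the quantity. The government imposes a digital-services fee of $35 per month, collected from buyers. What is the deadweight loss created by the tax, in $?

Deadweight loss = $1470.

Without the tax, 471 − 4P = 6P − 229 gives 10P = 700, so P* = $70 and Q* = 191.
With the tax collected from buyers, demand (in seller-price terms) shifts: Qd = 471 − 4(P + 35).
Solving gives Q = 107 with buyers paying $91 and producers receiving $56 (the $35 wedge).
Quantity falls by |ΔQ| = |191 − 107| = 84.
DWL = ½ · t · |ΔQ| = ½ · 35 · 84 = $1470.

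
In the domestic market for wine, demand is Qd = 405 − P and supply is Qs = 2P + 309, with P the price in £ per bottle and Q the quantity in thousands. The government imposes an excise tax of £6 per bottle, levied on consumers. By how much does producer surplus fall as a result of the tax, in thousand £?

Before the tax: set 405 − P = 2P + 309 → P* = £32, Q* = 373.
With the tax collected from consumers, demand (in seller-price terms) shifts: Qd = 405 − (P + 6).
Solving gives Q = 369 with consumers paying £36 and producers receiving £30 (the £6 wedge).
ΔPS is the trapezoid between Q = 369 and Q = 373 of height £2: ½ · (373 + 369) · 2 = £742.

Producer surplus falls by £742 thousand.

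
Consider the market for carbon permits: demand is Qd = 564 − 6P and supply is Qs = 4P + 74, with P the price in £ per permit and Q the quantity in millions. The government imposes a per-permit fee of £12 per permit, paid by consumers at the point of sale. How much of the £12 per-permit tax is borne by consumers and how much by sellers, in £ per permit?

Consumers bear £4.8 per permit; sellers bear £7.2 per permit.

Without the tax, 564 − 6P = 4P + 74 gives 10P = 490, so P* = £49 and Q* = 270.
With the tax collected from consumers, demand (in seller-price terms) shifts: Qd = 564 − 6(P + 12).
Solving gives Q = 241.2 with consumers paying £53.8 and sellers receiving £41.8 (the £12 wedge).
Burden on consumers: £4.8; on sellers: £7.2. (They sum to £12.)
The less price-elastic side of the market bears the larger share of a per-unit tax.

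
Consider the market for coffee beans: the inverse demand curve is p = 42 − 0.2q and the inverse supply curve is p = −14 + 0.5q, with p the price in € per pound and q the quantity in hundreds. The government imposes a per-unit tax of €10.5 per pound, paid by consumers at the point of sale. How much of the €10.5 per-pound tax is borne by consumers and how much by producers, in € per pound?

Inverting to q(p) form: qd = 210 − 5p; qs = 2p + 28.
Without the tax, 210 − 5p = 2p + 28 gives 7p = 182, so p* = €26 and q* = 80.
With the tax collected from consumers, demand (in seller-price terms) shifts: qd = 210 − 5(p + 10.5).
New equilibrium: consumers pay €29, producers receive €18.5, q = 65. (Wedge: pb − ps = 10.5.)
Burden on consumers: €3; on producers: €7.5. (They sum to €10.5.)

Consumers bear €3 per pound; producers bear €7.5 per pound.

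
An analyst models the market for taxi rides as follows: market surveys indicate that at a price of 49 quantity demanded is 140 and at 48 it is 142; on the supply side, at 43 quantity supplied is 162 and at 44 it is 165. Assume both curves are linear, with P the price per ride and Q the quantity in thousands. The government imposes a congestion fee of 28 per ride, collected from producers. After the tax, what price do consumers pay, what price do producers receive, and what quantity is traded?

Demand slope: (142 − 140)/(48 − 49) = -2, so Qd = 238 − 2P.
Supply slope: (165 − 162)/(44 − 43) = 3, so Qs = 3P + 33.
Without the tax, 238 − 2P = 3P + 33 gives 5P = 205, so P* = 41 and Q* = 156.
With the tax collected from producers, supply shifts: Qs = 3(P − 28) + 33.
Solving gives Q = 122.4 with consumers paying 57.8 and producers receiving 29.8 (the 28 wedge).
The less price-elastic side of the market bears the larger share of a per-unit tax.

Consumers pay 57.8; producers receive 29.8; quantity = 122.4.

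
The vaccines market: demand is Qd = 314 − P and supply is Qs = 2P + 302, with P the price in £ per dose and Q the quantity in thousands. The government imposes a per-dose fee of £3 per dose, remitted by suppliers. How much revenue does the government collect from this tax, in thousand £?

Tax revenue = £924 thousand.

Before the tax: set 314 − P = 2P + 302 → P* = £4, Q* = 310.
With the tax collected from suppliers, supply shifts: Qs = 2(P − 3) + 302.
Solving gives Q = 308 with consumers paying £6 and suppliers receiving £3 (the £3 wedge).
Revenue = t · Q = 3 · 308 = £924.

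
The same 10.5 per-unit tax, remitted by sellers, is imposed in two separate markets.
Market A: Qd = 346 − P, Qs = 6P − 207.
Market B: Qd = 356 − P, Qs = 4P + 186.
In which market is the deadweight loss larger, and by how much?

Market A, by 3.15.

Market A: pre-tax P* = 79, Q* = 267; post-tax Q = 258; deadweight loss = 47.25.
Market B: pre-tax P* = 34, Q* = 322; post-tax Q = 313.6; deadweight loss = 44.1.
Difference: 47.25 vs 44.1 → market A is larger by 3.15.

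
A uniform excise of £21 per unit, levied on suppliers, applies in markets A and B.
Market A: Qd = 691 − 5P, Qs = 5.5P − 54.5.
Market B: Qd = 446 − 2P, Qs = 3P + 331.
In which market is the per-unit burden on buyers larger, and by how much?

Market A: pre-tax P* = £71, Q* = 336; post-tax Q = 281; per-unit burden on buyers = £11.
Market B: pre-tax P* = £23, Q* = 400; post-tax Q = 374.8; per-unit burden on buyers = £12.6.
Difference: £11 vs £12.6 → market B is larger by £1.6.

Market B, by £1.6.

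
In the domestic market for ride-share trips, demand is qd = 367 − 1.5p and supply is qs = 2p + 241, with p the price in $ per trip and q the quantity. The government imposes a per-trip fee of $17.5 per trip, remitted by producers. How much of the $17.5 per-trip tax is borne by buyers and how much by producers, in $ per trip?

Without the tax, 367 − 1.5p = 2p + 241 gives 3.5p = 126, so p* = $36 and q* = 313.
With the tax collected from producers, supply shifts: qs = 2(p − 17.5) + 241.
New equilibrium: buyers pay $46, producers receive $28.5, q = 298. (Wedge: pb − ps = 17.5.)
Burden on buyers: $10; on producers: $7.5. (They sum to $17.5.)
The less price-elastic side of the market bears the larger share of a per-unit tax.

Buyers bear $10 per trip; producers bear $7.5 per trip.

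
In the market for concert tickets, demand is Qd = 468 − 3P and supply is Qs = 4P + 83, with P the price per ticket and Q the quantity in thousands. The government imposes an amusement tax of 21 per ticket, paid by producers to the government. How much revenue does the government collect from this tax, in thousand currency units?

Tax revenue = 5607 thousand.

Before the tax: set 468 − 3P = 4P + 83 → P* = 55, Q* = 303.
With the tax collected from producers, supply shifts: Qs = 4(P − 21) + 83.
New equilibrium: buyers pay 67, producers receive 46, Q = 267. (Wedge: Pb − Ps = 21.)
Revenue = t · Q = 21 · 267 = 5607.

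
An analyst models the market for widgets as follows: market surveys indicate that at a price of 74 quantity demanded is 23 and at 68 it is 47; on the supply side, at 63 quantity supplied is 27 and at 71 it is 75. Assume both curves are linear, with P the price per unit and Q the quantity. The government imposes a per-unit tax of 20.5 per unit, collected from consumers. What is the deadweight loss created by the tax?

Deadweight loss = 504.3.

Demand slope: (47 − 23)/(68 − 74) = -4, so Qd = 319 − 4P.
Supply slope: (75 − 27)/(71 − 63) = 6, so Qs = 6P − 351.
Before the tax: set 319 − 4P = 6P − 351 → P* = 67, Q* = 51.
With the tax collected from consumers, demand (in seller-price terms) shifts: Qd = 319 − 4(P + 20.5).
New equilibrium: consumers pay 79.3, sellers receive 58.8, Q = 1.8. (Wedge: Pb − Ps = 20.5.)
Quantity falls by |ΔQ| = |51 − 1.8| = 49.2.
DWL = ½ · t · |ΔQ| = ½ · 20.5 · 49.2 = 504.3.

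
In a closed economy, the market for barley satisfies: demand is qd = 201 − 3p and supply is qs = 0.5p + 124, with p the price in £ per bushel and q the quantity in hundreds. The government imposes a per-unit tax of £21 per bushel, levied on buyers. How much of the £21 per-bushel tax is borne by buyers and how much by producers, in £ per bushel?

Without the tax, 201 − 3p = 0.5p + 124 gives 3.5p = 77, so p* = £22 and q* = 135.
With the tax collected from buyers, demand (in seller-price terms) shifts: qd = 201 − 3(p + 21).
Solving gives q = 126 with buyers paying £25 and producers receiving £4 (the £21 wedge).
Burden on buyers: £3; on producers: £18. (They sum to £21.)

Buyers bear £3 per bushel; producers bear £18 per bushel.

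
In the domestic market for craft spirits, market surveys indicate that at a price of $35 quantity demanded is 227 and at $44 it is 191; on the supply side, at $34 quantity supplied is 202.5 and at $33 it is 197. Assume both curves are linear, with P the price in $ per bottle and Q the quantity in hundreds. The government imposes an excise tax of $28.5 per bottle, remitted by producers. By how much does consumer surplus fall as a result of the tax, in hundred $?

Consumer surplus falls by $3069 hundred.

Demand slope: (191 − 227)/(44 − 35) = -4, so Qd = 367 − 4P.
Supply slope: (197 − 202.5)/(33 − 34) = 5.5, so Qs = 5.5P + 15.5.
Before the tax: set 367 − 4P = 5.5P + 15.5 → P* = $37, Q* = 219.
With the tax collected from producers, supply shifts: Qs = 5.5(P − 28.5) + 15.5.
Solving gives Q = 153 with buyers paying $53.5 and producers receiving $25 (the $28.5 wedge).
ΔCS is the trapezoid between Q = 153 and Q = 219 of height $16.5: ½ · (219 + 153) · 16.5 = $3069.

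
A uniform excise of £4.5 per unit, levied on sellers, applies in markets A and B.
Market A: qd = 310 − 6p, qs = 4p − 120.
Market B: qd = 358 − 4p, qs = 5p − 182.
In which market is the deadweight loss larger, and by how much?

Market A, by £1.8.

Market A: pre-tax p* = £43, q* = 52; post-tax q = 41.2; deadweight loss = £24.3.
Market B: pre-tax p* = £60, q* = 118; post-tax q = 108; deadweight loss = £22.5.
Difference: £24.3 vs £22.5 → market A is larger by £1.8.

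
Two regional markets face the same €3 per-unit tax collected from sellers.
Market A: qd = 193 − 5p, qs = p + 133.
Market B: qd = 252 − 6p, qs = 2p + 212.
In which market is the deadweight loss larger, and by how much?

Market B, by €3.

Market A: pre-tax p* = €10, q* = 143; post-tax q = 140.5; deadweight loss = €3.75.
Market B: pre-tax p* = €5, q* = 222; post-tax q = 217.5; deadweight loss = €6.75.
Difference: €3.75 vs €6.75 → market B is larger by €3.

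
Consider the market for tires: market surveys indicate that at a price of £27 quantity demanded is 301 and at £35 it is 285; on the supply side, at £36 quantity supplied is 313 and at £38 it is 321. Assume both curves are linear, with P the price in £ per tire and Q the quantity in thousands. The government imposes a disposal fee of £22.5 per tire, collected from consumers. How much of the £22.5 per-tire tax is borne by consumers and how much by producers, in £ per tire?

Demand slope: (285 − 301)/(35 − 27) = -2, so Qd = 355 − 2P.
Supply slope: (321 − 313)/(38 − 36) = 4, so Qs = 4P + 169.
Without the tax, 355 − 2P = 4P + 169 gives 6P = 186, so P* = £31 and Q* = 293.
With the tax collected from consumers, demand (in seller-price terms) shifts: Qd = 355 − 2(P + 22.5).
Solving gives Q = 263 with consumers paying £46 and producers receiving £23.5 (the £22.5 wedge).
Burden on consumers: £15; on producers: £7.5. (They sum to £22.5.)

Consumers bear £15 per tire; producers bear £7.5 per tire.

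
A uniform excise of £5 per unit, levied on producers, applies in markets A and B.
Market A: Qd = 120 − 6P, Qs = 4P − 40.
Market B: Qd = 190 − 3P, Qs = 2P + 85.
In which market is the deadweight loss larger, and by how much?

Market A: pre-tax P* = £16, Q* = 24; post-tax Q = 12; deadweight loss = £30.
Market B: pre-tax P* = £21, Q* = 127; post-tax Q = 121; deadweight loss = £15.
Difference: £30 vs £15 → market A is larger by £15.

Market A, by £15.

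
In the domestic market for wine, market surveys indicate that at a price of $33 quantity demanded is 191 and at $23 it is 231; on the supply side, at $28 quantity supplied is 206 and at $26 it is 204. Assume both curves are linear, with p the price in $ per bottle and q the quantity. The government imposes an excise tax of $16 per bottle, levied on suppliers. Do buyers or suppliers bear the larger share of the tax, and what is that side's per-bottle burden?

Suppliers bear the larger share: $12.8 per bottle.

Demand slope: (231 − 191)/(23 − 33) = -4, so qd = 323 − 4p.
Supply slope: (204 − 206)/(26 − 28) = 1, so qs = p + 178.
Without the tax, 323 − 4p = p + 178 gives 5p = 145, so p* = $29 and q* = 207.
With the tax collected from suppliers, supply shifts: qs = (p − 16) + 178.
Solving gives q = 194.2 with buyers paying $32.2 and suppliers receiving $16.2 (the $16 wedge).
Per-bottle burden: buyers $3.2, suppliers $12.8.
Suppliers take the larger share because supply is less price-elastic here (demand slope 4 vs supply slope 1).
The less price-elastic side of the market bears the larger share of a per-unit tax.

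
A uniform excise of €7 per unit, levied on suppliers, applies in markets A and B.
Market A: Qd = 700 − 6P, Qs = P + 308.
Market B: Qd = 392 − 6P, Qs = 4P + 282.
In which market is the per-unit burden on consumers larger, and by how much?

Market A: pre-tax P* = €56, Q* = 364; post-tax Q = 358; per-unit burden on consumers = €1.
Market B: pre-tax P* = €11, Q* = 326; post-tax Q = 309.2; per-unit burden on consumers = €2.8.
Difference: €1 vs €2.8 → market B is larger by €1.8.

Market B, by €1.8.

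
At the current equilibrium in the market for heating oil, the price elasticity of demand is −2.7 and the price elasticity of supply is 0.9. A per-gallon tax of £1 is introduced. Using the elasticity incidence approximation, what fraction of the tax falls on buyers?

Incidence ratio: buyers' share ≈ εs / (εs + |εd|) = 0.9 / (0.9 + 2.7) = 0.25.
Supply is the less elastic side, so buyers bear the smaller share.

Buyers' share ≈ 0.25.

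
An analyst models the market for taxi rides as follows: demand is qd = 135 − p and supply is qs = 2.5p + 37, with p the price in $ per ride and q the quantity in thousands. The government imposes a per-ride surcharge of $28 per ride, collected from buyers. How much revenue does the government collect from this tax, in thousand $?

Without the tax, 135 − p = 2.5p + 37 gives 3.5p = 98, so p* = $28 and q* = 107.
With the tax collected from buyers, demand (in seller-price terms) shifts: qd = 135 − (p + 28).
New equilibrium: buyers pay $48, sellers receive $20, q = 87. (Wedge: pb − ps = 28.)
Revenue = t · Q = 28 · 87 = $2436.

Tax revenue = $2436 thousand.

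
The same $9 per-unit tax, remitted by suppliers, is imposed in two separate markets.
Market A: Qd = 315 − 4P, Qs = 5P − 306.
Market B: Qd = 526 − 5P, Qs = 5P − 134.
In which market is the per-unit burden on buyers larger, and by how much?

Market A, by $0.5.

Market A: pre-tax P* = $69, Q* = 39; post-tax Q = 19; per-unit burden on buyers = $5.
Market B: pre-tax P* = $66, Q* = 196; post-tax Q = 173.5; per-unit burden on buyers = $4.5.
Difference: $5 vs $4.5 → market A is larger by $0.5.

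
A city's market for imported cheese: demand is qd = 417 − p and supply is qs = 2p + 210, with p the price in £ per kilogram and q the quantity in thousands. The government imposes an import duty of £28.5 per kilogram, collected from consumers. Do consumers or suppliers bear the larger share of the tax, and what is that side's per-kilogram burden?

Before the tax: set 417 − p = 2p + 210 → p* = £69, q* = 348.
With the tax collected from consumers, demand (in seller-price terms) shifts: qd = 417 − (p + 28.5).
New equilibrium: consumers pay £88, suppliers receive £59.5, q = 329. (Wedge: pb − ps = 28.5.)
Per-kilogram burden: consumers £19, suppliers £9.5.
Consumers take the larger share because demand is less price-elastic here (demand slope 1 vs supply slope 2).

Consumers bear the larger share: £19 per kilogram.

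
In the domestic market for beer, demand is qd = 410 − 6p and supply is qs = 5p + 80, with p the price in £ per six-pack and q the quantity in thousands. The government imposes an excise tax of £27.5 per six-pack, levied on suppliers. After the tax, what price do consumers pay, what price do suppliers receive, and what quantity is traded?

Before the tax: set 410 − 6p = 5p + 80 → p* = £30, q* = 230.
With the tax collected from suppliers, supply shifts: qs = 5(p − 27.5) + 80.
New equilibrium: consumers pay £42.5, suppliers receive £15, q = 155. (Wedge: pb − ps = 27.5.)

Consumers pay £42.5; suppliers receive £15; quantity = 155.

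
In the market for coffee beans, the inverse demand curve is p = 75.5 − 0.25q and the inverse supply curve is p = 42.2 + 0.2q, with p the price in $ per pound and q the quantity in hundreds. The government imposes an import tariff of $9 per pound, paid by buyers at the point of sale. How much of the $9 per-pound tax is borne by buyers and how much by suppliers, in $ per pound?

Inverting to q(p) form: qd = 302 − 4p; qs = 5p − 211.
Without the tax, 302 − 4p = 5p − 211 gives 9p = 513, so p* = $57 and q* = 74.
With the tax collected from buyers, demand (in seller-price terms) shifts: qd = 302 − 4(p + 9).
New equilibrium: buyers pay $62, suppliers receive $53, q = 54. (Wedge: pb − ps = 9.)
Burden on buyers: $5; on suppliers: $4. (They sum to $9.)

Buyers bear $5 per pound; suppliers bear $4 per pound.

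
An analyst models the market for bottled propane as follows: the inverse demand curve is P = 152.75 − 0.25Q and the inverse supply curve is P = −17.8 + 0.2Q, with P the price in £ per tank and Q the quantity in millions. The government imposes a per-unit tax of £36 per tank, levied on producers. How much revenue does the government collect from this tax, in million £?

Tax revenue = £10764 million.

Inverting to Q(P) form: Qd = 611 − 4P; Qs = 5P + 89.
Before the tax: set 611 − 4P = 5P + 89 → P* = £58, Q* = 379.
With the tax collected from producers, supply shifts: Qs = 5(P − 36) + 89.
Solving gives Q = 299 with consumers paying £78 and producers receiving £42 (the £36 wedge).
Revenue = t · Q = 36 · 299 = £10764.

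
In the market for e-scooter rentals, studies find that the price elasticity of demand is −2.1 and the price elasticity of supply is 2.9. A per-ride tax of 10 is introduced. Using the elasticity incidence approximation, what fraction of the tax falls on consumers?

Consumers' share ≈ 0.58.

Incidence ratio: consumers' share ≈ εs / (εs + |εd|) = 2.9 / (2.9 + 2.1) = 0.58.
Supply is the more elastic side, so consumers bear the larger share.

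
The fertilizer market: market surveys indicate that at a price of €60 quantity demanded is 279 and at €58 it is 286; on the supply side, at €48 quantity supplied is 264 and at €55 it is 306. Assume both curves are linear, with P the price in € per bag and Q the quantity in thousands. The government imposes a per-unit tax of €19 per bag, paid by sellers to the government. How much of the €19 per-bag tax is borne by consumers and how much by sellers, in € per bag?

Consumers bear €12 per bag; sellers bear €7 per bag.

Demand slope: (286 − 279)/(58 − 60) = -3.5, so Qd = 489 − 3.5P.
Supply slope: (306 − 264)/(55 − 48) = 6, so Qs = 6P − 24.
Without the tax, 489 − 3.5P = 6P − 24 gives 9.5P = 513, so P* = €54 and Q* = 300.
With the tax collected from sellers, supply shifts: Qs = 6(P − 19) − 24.
New equilibrium: consumers pay €66, sellers receive €47, Q = 258. (Wedge: Pb − Ps = 19.)
Burden on consumers: €12; on sellers: €7. (They sum to €19.)
The less price-elastic side of the market bears the larger share of a per-unit tax.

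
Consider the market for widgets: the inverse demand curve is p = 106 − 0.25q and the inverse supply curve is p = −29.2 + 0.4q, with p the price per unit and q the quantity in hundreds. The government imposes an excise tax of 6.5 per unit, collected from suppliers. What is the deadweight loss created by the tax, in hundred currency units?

Inverting to q(p) form: qd = 424 − 4p; qs = 2.5p + 73.
Before the tax: set 424 − 4p = 2.5p + 73 → p* = 54, q* = 208.
With the tax collected from suppliers, supply shifts: qs = 2.5(p − 6.5) + 73.
New equilibrium: buyers pay 56.5, suppliers receive 50, q = 198. (Wedge: pb − ps = 6.5.)
Quantity falls by |ΔQ| = |208 − 198| = 10.
DWL = ½ · t · |ΔQ| = ½ · 6.5 · 10 = 32.5.

Deadweight loss = 32.5 hundred.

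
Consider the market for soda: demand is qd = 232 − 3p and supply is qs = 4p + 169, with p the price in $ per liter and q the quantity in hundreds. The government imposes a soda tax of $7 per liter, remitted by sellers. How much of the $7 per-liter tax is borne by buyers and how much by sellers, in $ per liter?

Before the tax: set 232 − 3p = 4p + 169 → p* = $9, q* = 205.
With the tax collected from sellers, supply shifts: qs = 4(p − 7) + 169.
New equilibrium: buyers pay $13, sellers receive $6, q = 193. (Wedge: pb − ps = 7.)
Burden on buyers: $4; on sellers: $3. (They sum to $7.)
The less price-elastic side of the market bears the larger share of a per-unit tax.

Buyers bear $4 per liter; sellers bear $3 per liter.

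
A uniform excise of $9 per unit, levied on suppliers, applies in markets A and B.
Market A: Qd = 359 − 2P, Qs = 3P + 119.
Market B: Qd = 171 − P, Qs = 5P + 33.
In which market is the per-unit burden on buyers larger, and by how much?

Market A: pre-tax P* = $48, Q* = 263; post-tax Q = 252.2; per-unit burden on buyers = $5.4.
Market B: pre-tax P* = $23, Q* = 148; post-tax Q = 140.5; per-unit burden on buyers = $7.5.
Difference: $5.4 vs $7.5 → market B is larger by $2.1.

Market B, by $2.1.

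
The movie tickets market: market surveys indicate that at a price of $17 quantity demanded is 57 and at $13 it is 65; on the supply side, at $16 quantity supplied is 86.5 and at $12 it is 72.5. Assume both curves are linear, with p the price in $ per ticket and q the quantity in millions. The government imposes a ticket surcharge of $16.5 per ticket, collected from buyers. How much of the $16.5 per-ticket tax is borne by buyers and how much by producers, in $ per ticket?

Buyers bear $10.5 per ticket; producers bear $6 per ticket.

Demand slope: (65 − 57)/(13 − 17) = -2, so qd = 91 − 2p.
Supply slope: (72.5 − 86.5)/(12 − 16) = 3.5, so qs = 3.5p + 30.5.
Before the tax: set 91 − 2p = 3.5p + 30.5 → p* = $11, q* = 69.
With the tax collected from buyers, demand (in seller-price terms) shifts: qd = 91 − 2(p + 16.5).
New equilibrium: buyers pay $21.5, producers receive $5, q = 48. (Wedge: pb − ps = 16.5.)
Burden on buyers: $10.5; on producers: $6. (They sum to $16.5.)
The less price-elastic side of the market bears the larger share of a per-unit tax.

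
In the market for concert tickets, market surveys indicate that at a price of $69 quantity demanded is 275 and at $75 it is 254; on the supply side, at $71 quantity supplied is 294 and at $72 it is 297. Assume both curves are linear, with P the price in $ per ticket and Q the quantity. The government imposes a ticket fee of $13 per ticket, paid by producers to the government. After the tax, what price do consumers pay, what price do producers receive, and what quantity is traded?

Demand slope: (254 − 275)/(75 − 69) = -3.5, so Qd = 516.5 − 3.5P.
Supply slope: (297 − 294)/(72 − 71) = 3, so Qs = 3P + 81.
Before the tax: set 516.5 − 3.5P = 3P + 81 → P* = $67, Q* = 282.
With the tax collected from producers, supply shifts: Qs = 3(P − 13) + 81.
New equilibrium: consumers pay $73, producers receive $60, Q = 261. (Wedge: Pb − Ps = 13.)
The less price-elastic side of the market bears the larger share of a per-unit tax.

Consumers pay $73; producers receive $60; quantity = 261.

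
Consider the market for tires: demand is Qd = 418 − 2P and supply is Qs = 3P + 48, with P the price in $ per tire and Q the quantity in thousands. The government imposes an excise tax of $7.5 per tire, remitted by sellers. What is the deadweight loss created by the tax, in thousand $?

Deadweight loss = $33.75 thousand.

Before the tax: set 418 − 2P = 3P + 48 → P* = $74, Q* = 270.
With the tax collected from sellers, supply shifts: Qs = 3(P − 7.5) + 48.
Solving gives Q = 261 with buyers paying $78.5 and sellers receiving $71 (the $7.5 wedge).
Quantity falls by |ΔQ| = |270 − 261| = 9.
DWL = ½ · t · |ΔQ| = ½ · 7.5 · 9 = $33.75.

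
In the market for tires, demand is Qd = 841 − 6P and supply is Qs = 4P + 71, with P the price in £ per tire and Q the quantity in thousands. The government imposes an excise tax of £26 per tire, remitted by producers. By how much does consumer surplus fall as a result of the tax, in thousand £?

Without the tax, 841 − 6P = 4P + 71 gives 10P = 770, so P* = £77 and Q* = 379.
With the tax collected from producers, supply shifts: Qs = 4(P − 26) + 71.
New equilibrium: buyers pay £87.4, producers receive £61.4, Q = 316.6. (Wedge: Pb − Ps = 26.)
ΔCS is the trapezoid between Q = 316.6 and Q = 379 of height £10.4: ½ · (379 + 316.6) · 10.4 = £3617.12.

Consumer surplus falls by £3617.12 thousand.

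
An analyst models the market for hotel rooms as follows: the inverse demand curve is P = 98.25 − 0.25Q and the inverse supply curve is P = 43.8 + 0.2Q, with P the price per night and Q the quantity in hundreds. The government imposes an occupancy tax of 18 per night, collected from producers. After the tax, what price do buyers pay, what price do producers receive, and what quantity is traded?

Rewrite in direct form: Qd = 393 − 4P and Qs = 5P − 219.
Before the tax: set 393 − 4P = 5P − 219 → P* = 68, Q* = 121.
With the tax collected from producers, supply shifts: Qs = 5(P − 18) − 219.
New equilibrium: buyers pay 78, producers receive 60, Q = 81. (Wedge: Pb − Ps = 18.)

Buyers pay 78; producers receive 60; quantity = 81.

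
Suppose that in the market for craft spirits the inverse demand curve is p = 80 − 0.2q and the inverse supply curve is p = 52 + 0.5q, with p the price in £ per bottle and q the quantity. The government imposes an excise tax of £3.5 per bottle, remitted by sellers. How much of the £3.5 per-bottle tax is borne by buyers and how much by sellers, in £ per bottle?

Rewrite in direct form: qd = 400 − 5p and qs = 2p − 104.
Before the tax: set 400 − 5p = 2p − 104 → p* = £72, q* = 40.
With the tax collected from sellers, supply shifts: qs = 2(p − 3.5) − 104.
Solving gives q = 35 with buyers paying £73 and sellers receiving £69.5 (the £3.5 wedge).
Burden on buyers: £1; on sellers: £2.5. (They sum to £3.5.)
The less price-elastic side of the market bears the larger share of a per-unit tax.

Buyers bear £1 per bottle; sellers bear £2.5 per bottle.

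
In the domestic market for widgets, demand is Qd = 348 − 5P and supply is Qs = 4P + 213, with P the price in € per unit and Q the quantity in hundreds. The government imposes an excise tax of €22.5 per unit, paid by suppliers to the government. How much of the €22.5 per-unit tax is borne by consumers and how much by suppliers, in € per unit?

Before the tax: set 348 − 5P = 4P + 213 → P* = €15, Q* = 273.
With the tax collected from suppliers, supply shifts: Qs = 4(P − 22.5) + 213.
Solving gives Q = 223 with consumers paying €25 and suppliers receiving €2.5 (the €22.5 wedge).
Burden on consumers: €10; on suppliers: €12.5. (They sum to €22.5.)

Consumers bear €10 per unit; suppliers bear €12.5 per unit.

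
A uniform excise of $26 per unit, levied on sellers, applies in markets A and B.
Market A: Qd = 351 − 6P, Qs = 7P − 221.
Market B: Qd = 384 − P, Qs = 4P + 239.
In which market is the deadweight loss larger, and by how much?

Market A: pre-tax P* = $44, Q* = 87; post-tax Q = 3; deadweight loss = $1092.
Market B: pre-tax P* = $29, Q* = 355; post-tax Q = 334.2; deadweight loss = $270.4.
Difference: $1092 vs $270.4 → market A is larger by $821.6.

Market A, by $821.6.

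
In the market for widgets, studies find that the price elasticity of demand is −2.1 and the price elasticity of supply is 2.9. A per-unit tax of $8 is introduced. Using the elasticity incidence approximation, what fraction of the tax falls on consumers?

Consumers' share ≈ 0.58.

Incidence ratio: consumers' share ≈ εs / (εs + |εd|) = 2.9 / (2.9 + 2.1) = 0.58.
Supply is the more elastic side, so consumers bear the larger share.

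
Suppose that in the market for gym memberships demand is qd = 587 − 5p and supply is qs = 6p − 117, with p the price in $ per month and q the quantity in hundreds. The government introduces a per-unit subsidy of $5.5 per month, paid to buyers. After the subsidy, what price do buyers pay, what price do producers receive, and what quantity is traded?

Without the subsidy, 587 − 5p = 6p − 117 gives 11p = 704, so p* = $64 and q* = 267.
With a per-unit subsidy paid to buyers, each effectively pays p − 5.5, so demand becomes qd = 587 − 5(p − 5.5).
New equilibrium: buyers pay $61, producers receive $66.5, q = 282. (Wedge: pb − ps = −5.5.)

Buyers pay $61; producers receive $66.5; quantity = 282.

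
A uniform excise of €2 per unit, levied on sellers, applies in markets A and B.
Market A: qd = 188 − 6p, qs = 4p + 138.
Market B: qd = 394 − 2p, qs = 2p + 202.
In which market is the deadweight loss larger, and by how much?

Market A: pre-tax p* = €5, q* = 158; post-tax q = 153.2; deadweight loss = €4.8.
Market B: pre-tax p* = €48, q* = 298; post-tax q = 296; deadweight loss = €2.
Difference: €4.8 vs €2 → market A is larger by €2.8.

Market A, by €2.8.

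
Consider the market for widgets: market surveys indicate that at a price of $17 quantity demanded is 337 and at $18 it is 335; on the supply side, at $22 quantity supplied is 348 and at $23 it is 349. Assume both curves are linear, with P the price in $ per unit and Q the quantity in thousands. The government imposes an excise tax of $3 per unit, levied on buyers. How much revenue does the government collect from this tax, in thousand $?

Demand slope: (335 − 337)/(18 − 17) = -2, so Qd = 371 − 2P.
Supply slope: (349 − 348)/(23 − 22) = 1, so Qs = P + 326.
Without the tax, 371 − 2P = P + 326 gives 3P = 45, so P* = $15 and Q* = 341.
With the tax collected from buyers, demand (in seller-price terms) shifts: Qd = 371 − 2(P + 3).
Solving gives Q = 339 with buyers paying $16 and suppliers receiving $13 (the $3 wedge).
Revenue = t · Q = 3 · 339 = $1017.

Tax revenue = $1017 thousand.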